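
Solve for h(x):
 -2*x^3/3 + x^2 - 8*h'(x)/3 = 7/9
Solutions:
 h(x) = C1 - x^4/16 + x^3/8 - 7*x/24


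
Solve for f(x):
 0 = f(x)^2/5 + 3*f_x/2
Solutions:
 f(x) = 15/(C1 + 2*x)


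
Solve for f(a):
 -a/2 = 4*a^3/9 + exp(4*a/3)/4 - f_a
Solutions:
 f(a) = C1 + a^4/9 + a^2/4 + 3*exp(4*a/3)/16


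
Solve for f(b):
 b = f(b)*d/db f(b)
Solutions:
 f(b) = -sqrt(C1 + b^2)
 f(b) = sqrt(C1 + b^2)


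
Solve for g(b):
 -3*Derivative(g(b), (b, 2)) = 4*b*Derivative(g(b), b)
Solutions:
 g(b) = C1 + C2*erf(sqrt(6)*b/3)


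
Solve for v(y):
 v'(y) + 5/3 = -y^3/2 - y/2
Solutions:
 v(y) = C1 - y^4/8 - y^2/4 - 5*y/3


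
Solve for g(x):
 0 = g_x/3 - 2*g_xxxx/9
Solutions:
 g(x) = C1 + C4*exp(2^(2/3)*3^(1/3)*x/2) + (C2*sin(2^(2/3)*3^(5/6)*x/4) + C3*cos(2^(2/3)*3^(5/6)*x/4))*exp(-2^(2/3)*3^(1/3)*x/4)


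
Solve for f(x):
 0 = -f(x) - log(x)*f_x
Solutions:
 f(x) = C1*exp(-li(x))


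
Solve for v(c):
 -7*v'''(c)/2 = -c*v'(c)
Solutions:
 v(c) = C1 + Integral(C2*airyai(2^(1/3)*7^(2/3)*c/7) + C3*airybi(2^(1/3)*7^(2/3)*c/7), c)


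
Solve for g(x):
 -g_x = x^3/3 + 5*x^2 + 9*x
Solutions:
 g(x) = C1 - x^4/12 - 5*x^3/3 - 9*x^2/2


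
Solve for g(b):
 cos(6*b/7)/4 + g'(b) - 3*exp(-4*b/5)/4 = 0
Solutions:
 g(b) = C1 - 7*sin(6*b/7)/24 - 15*exp(-4*b/5)/16


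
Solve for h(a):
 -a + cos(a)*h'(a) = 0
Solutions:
 h(a) = C1 + Integral(a/cos(a), a)


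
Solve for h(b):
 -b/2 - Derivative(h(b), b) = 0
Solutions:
 h(b) = C1 - b^2/4


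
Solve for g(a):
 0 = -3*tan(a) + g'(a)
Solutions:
 g(a) = C1 - 3*log(cos(a))


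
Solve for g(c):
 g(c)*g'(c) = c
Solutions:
 g(c) = -sqrt(C1 + c^2)
 g(c) = sqrt(C1 + c^2)


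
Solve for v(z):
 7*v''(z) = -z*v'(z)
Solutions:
 v(z) = C1 + C2*erf(sqrt(14)*z/14)


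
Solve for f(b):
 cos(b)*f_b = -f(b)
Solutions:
 f(b) = C1*sqrt(sin(b) - 1)/sqrt(sin(b) + 1)


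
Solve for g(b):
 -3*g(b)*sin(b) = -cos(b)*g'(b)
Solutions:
 g(b) = C1/cos(b)^3


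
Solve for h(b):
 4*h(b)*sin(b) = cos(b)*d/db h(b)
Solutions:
 h(b) = C1/cos(b)^4


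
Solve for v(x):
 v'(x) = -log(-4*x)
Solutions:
 v(x) = C1 - x*log(-x) + x*(1 - 2*log(2))


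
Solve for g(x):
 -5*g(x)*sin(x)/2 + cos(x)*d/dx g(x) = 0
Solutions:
 g(x) = C1/cos(x)^(5/2)


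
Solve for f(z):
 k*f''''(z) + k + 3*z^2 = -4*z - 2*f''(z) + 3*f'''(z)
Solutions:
 f(z) = C1 + C2*z + C3*exp(z*(3 - sqrt(9 - 8*k))/(2*k)) + C4*exp(z*(sqrt(9 - 8*k) + 3)/(2*k)) - z^4/8 - 13*z^3/12 + z^2*(4*k - 39)/8


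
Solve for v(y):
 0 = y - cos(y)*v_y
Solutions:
 v(y) = C1 + Integral(y/cos(y), y)


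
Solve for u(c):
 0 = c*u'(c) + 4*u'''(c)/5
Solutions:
 u(c) = C1 + Integral(C2*airyai(-10^(1/3)*c/2) + C3*airybi(-10^(1/3)*c/2), c)


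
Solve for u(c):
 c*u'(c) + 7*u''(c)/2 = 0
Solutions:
 u(c) = C1 + C2*erf(sqrt(7)*c/7)


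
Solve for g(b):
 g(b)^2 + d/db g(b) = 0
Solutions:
 g(b) = 1/(C1 + b)


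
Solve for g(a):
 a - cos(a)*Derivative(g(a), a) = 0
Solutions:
 g(a) = C1 + Integral(a/cos(a), a)


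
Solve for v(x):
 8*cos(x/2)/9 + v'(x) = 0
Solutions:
 v(x) = C1 - 16*sin(x/2)/9


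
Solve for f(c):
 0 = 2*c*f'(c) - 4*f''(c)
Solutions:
 f(c) = C1 + C2*erfi(c/2)


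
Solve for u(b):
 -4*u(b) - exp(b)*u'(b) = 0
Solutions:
 u(b) = C1*exp(4*exp(-b))


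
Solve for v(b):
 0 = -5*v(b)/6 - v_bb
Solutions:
 v(b) = C1*sin(sqrt(30)*b/6) + C2*cos(sqrt(30)*b/6)


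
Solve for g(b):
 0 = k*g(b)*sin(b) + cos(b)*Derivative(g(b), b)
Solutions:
 g(b) = C1*exp(k*log(cos(b)))


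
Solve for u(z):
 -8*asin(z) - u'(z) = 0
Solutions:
 u(z) = C1 - 8*z*asin(z) - 8*sqrt(1 - z^2)


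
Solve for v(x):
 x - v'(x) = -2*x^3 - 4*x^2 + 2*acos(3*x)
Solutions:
 v(x) = C1 + x^4/2 + 4*x^3/3 + x^2/2 - 2*x*acos(3*x) + 2*sqrt(1 - 9*x^2)/3


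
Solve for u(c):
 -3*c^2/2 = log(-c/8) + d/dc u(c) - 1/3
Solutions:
 u(c) = C1 - c^3/2 - c*log(-c) + c*(4/3 + 3*log(2))


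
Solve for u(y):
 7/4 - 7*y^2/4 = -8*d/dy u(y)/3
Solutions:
 u(y) = C1 + 7*y^3/32 - 21*y/32


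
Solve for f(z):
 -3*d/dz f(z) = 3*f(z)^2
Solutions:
 f(z) = 1/(C1 + z)


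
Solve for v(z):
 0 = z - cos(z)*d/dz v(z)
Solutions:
 v(z) = C1 + Integral(z/cos(z), z)


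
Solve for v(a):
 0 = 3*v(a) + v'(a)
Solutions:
 v(a) = C1*exp(-3*a)


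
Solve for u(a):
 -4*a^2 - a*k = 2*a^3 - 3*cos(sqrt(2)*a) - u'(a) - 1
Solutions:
 u(a) = C1 + a^4/2 + 4*a^3/3 + a^2*k/2 - a - 3*sqrt(2)*sin(sqrt(2)*a)/2


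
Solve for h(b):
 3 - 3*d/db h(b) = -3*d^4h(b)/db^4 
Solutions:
 h(b) = C1 + C4*exp(b) + b + (C2*sin(sqrt(3)*b/2) + C3*cos(sqrt(3)*b/2))*exp(-b/2)


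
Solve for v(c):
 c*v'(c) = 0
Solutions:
 v(c) = C1


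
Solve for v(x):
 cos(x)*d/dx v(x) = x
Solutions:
 v(x) = C1 + Integral(x/cos(x), x)


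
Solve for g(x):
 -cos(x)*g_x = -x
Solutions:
 g(x) = C1 + Integral(x/cos(x), x)


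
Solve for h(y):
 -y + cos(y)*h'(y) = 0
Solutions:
 h(y) = C1 + Integral(y/cos(y), y)


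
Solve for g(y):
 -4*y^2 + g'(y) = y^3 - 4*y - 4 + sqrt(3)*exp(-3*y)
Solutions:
 g(y) = C1 + y^4/4 + 4*y^3/3 - 2*y^2 - 4*y - sqrt(3)*exp(-3*y)/3


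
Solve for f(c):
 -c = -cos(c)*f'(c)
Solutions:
 f(c) = C1 + Integral(c/cos(c), c)


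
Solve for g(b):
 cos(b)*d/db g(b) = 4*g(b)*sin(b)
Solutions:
 g(b) = C1/cos(b)^4


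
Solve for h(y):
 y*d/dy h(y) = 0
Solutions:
 h(y) = C1


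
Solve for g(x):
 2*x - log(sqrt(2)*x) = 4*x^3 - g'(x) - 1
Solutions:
 g(x) = C1 + x^4 - x^2 + x*log(x) - 2*x + x*log(2)/2


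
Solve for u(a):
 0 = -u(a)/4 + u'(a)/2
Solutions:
 u(a) = C1*exp(a/2)


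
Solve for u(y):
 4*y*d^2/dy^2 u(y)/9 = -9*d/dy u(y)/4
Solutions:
 u(y) = C1 + C2/y^(65/16)


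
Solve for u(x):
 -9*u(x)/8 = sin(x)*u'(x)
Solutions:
 u(x) = C1*(cos(x) + 1)^(9/16)/(cos(x) - 1)^(9/16)


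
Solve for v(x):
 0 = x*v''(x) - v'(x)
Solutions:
 v(x) = C1 + C2*x^2


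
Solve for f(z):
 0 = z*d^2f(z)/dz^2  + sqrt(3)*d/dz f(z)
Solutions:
 f(z) = C1 + C2*z^(1 - sqrt(3))


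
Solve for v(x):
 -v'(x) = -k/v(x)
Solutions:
 v(x) = -sqrt(C1 + 2*k*x)
 v(x) = sqrt(C1 + 2*k*x)


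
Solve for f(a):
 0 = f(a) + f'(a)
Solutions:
 f(a) = C1*exp(-a)


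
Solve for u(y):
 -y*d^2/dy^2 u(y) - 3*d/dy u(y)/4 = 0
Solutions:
 u(y) = C1 + C2*y^(1/4)


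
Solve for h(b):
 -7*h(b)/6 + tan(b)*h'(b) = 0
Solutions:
 h(b) = C1*sin(b)^(7/6)


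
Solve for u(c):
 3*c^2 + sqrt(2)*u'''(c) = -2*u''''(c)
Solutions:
 u(c) = C1 + C2*c + C3*c^2 + C4*exp(-sqrt(2)*c/2) - sqrt(2)*c^5/40 + c^4/4 - sqrt(2)*c^3


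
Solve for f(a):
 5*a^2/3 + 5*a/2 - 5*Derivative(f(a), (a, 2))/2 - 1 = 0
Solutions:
 f(a) = C1 + C2*a + a^4/18 + a^3/6 - a^2/5


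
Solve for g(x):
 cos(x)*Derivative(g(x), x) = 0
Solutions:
 g(x) = C1


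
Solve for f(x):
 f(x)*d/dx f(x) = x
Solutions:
 f(x) = -sqrt(C1 + x^2)
 f(x) = sqrt(C1 + x^2)


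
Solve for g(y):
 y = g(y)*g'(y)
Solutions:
 g(y) = -sqrt(C1 + y^2)
 g(y) = sqrt(C1 + y^2)


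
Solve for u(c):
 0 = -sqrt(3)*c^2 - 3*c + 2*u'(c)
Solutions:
 u(c) = C1 + sqrt(3)*c^3/6 + 3*c^2/4


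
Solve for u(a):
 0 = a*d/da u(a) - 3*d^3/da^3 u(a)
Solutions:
 u(a) = C1 + Integral(C2*airyai(3^(2/3)*a/3) + C3*airybi(3^(2/3)*a/3), a)


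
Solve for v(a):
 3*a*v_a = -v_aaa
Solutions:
 v(a) = C1 + Integral(C2*airyai(-3^(1/3)*a) + C3*airybi(-3^(1/3)*a), a)


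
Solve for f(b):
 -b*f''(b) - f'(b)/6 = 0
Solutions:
 f(b) = C1 + C2*b^(5/6)


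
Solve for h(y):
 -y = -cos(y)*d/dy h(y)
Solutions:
 h(y) = C1 + Integral(y/cos(y), y)


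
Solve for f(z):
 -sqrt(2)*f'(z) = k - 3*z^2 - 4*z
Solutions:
 f(z) = C1 - sqrt(2)*k*z/2 + sqrt(2)*z^3/2 + sqrt(2)*z^2


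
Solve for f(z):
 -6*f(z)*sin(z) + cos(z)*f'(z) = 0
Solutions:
 f(z) = C1/cos(z)^6


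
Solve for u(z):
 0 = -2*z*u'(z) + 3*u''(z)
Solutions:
 u(z) = C1 + C2*erfi(sqrt(3)*z/3)


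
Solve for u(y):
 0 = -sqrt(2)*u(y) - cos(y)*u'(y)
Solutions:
 u(y) = C1*(sin(y) - 1)^(sqrt(2)/2)/(sin(y) + 1)^(sqrt(2)/2)


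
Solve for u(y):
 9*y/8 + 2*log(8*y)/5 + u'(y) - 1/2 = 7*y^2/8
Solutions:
 u(y) = C1 + 7*y^3/24 - 9*y^2/16 - 2*y*log(y)/5 - 6*y*log(2)/5 + 9*y/10


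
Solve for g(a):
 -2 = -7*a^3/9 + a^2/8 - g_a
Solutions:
 g(a) = C1 - 7*a^4/36 + a^3/24 + 2*a


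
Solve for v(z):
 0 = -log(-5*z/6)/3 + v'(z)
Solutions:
 v(z) = C1 + z*log(-z)/3 + z*(-log(6) - 1 + log(5))/3


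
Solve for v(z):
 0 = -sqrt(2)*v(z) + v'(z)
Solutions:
 v(z) = C1*exp(sqrt(2)*z)


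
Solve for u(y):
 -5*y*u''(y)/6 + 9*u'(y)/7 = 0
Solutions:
 u(y) = C1 + C2*y^(89/35)


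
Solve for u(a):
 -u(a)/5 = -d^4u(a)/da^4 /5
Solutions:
 u(a) = C1*exp(-a) + C2*exp(a) + C3*sin(a) + C4*cos(a)


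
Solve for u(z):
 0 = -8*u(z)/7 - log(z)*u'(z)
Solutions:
 u(z) = C1*exp(-8*li(z)/7)


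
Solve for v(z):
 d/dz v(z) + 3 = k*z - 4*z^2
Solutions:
 v(z) = C1 + k*z^2/2 - 4*z^3/3 - 3*z


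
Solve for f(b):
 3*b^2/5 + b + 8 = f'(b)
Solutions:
 f(b) = C1 + b^3/5 + b^2/2 + 8*b


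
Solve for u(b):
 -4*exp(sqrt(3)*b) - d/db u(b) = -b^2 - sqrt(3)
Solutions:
 u(b) = C1 + b^3/3 + sqrt(3)*b - 4*sqrt(3)*exp(sqrt(3)*b)/3


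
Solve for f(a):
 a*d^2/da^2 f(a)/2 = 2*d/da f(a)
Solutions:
 f(a) = C1 + C2*a^5


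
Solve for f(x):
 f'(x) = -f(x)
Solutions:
 f(x) = C1*exp(-x)


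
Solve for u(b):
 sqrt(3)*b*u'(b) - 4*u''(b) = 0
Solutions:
 u(b) = C1 + C2*erfi(sqrt(2)*3^(1/4)*b/4)


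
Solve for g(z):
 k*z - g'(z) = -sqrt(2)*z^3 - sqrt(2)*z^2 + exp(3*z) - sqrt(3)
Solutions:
 g(z) = C1 + k*z^2/2 + sqrt(2)*z^4/4 + sqrt(2)*z^3/3 + sqrt(3)*z - exp(3*z)/3


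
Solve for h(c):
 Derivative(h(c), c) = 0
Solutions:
 h(c) = C1


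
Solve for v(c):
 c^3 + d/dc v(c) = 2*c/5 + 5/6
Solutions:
 v(c) = C1 - c^4/4 + c^2/5 + 5*c/6


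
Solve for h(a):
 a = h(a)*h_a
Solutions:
 h(a) = -sqrt(C1 + a^2)
 h(a) = sqrt(C1 + a^2)


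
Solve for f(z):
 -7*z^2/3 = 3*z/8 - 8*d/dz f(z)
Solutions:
 f(z) = C1 + 7*z^3/72 + 3*z^2/128


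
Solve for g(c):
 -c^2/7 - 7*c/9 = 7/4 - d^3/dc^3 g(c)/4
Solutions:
 g(c) = C1 + C2*c + C3*c^2 + c^5/105 + 7*c^4/54 + 7*c^3/6


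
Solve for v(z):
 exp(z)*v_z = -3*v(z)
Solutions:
 v(z) = C1*exp(3*exp(-z))


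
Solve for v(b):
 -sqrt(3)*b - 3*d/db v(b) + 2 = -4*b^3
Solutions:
 v(b) = C1 + b^4/3 - sqrt(3)*b^2/6 + 2*b/3


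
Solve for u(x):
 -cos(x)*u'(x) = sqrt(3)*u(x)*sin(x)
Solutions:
 u(x) = C1*cos(x)^(sqrt(3))


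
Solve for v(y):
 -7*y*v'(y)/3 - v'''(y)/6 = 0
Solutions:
 v(y) = C1 + Integral(C2*airyai(-14^(1/3)*y) + C3*airybi(-14^(1/3)*y), y)


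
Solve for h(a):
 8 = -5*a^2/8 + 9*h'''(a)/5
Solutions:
 h(a) = C1 + C2*a + C3*a^2 + 5*a^5/864 + 20*a^3/27


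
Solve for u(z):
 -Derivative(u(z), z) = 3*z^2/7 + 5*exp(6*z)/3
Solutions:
 u(z) = C1 - z^3/7 - 5*exp(6*z)/18


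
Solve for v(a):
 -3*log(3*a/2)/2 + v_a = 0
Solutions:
 v(a) = C1 + 3*a*log(a)/2 - 3*a/2 - 3*a*log(2)/2 + 3*a*log(3)/2


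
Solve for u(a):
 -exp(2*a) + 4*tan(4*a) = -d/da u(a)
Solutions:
 u(a) = C1 + exp(2*a)/2 + log(cos(4*a))


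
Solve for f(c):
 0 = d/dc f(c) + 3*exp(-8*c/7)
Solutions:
 f(c) = C1 + 21*exp(-8*c/7)/8


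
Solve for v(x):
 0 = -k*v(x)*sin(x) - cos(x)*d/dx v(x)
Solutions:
 v(x) = C1*exp(k*log(cos(x)))


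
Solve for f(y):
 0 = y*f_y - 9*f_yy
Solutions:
 f(y) = C1 + C2*erfi(sqrt(2)*y/6)


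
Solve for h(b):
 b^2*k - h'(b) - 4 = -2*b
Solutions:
 h(b) = C1 + b^3*k/3 + b^2 - 4*b


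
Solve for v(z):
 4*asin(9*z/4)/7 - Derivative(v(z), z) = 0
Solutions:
 v(z) = C1 + 4*z*asin(9*z/4)/7 + 4*sqrt(16 - 81*z^2)/63


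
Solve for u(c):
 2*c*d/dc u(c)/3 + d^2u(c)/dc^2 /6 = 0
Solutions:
 u(c) = C1 + C2*erf(sqrt(2)*c)


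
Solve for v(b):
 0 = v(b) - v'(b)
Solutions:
 v(b) = C1*exp(b)


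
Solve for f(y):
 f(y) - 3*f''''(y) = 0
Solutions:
 f(y) = C1*exp(-3^(3/4)*y/3) + C2*exp(3^(3/4)*y/3) + C3*sin(3^(3/4)*y/3) + C4*cos(3^(3/4)*y/3)


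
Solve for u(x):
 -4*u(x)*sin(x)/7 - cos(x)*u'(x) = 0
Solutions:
 u(x) = C1*cos(x)^(4/7)


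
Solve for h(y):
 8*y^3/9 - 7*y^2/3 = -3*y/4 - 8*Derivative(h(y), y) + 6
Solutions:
 h(y) = C1 - y^4/36 + 7*y^3/72 - 3*y^2/64 + 3*y/4


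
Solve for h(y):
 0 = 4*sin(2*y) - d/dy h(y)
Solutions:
 h(y) = C1 - 2*cos(2*y)


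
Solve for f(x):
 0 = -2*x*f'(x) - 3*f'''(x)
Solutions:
 f(x) = C1 + Integral(C2*airyai(-2^(1/3)*3^(2/3)*x/3) + C3*airybi(-2^(1/3)*3^(2/3)*x/3), x)


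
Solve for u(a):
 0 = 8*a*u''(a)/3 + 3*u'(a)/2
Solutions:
 u(a) = C1 + C2*a^(7/16)


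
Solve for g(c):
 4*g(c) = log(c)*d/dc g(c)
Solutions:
 g(c) = C1*exp(4*li(c))


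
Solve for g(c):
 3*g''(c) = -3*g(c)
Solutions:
 g(c) = C1*sin(c) + C2*cos(c)


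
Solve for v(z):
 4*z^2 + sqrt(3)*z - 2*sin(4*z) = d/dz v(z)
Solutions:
 v(z) = C1 + 4*z^3/3 + sqrt(3)*z^2/2 + cos(4*z)/2


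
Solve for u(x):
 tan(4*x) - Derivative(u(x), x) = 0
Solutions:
 u(x) = C1 - log(cos(4*x))/4


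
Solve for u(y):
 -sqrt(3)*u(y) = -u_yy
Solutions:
 u(y) = C1*exp(-3^(1/4)*y) + C2*exp(3^(1/4)*y)


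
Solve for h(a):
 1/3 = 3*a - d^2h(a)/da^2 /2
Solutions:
 h(a) = C1 + C2*a + a^3 - a^2/3


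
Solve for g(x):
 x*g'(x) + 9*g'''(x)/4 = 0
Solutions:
 g(x) = C1 + Integral(C2*airyai(-2^(2/3)*3^(1/3)*x/3) + C3*airybi(-2^(2/3)*3^(1/3)*x/3), x)


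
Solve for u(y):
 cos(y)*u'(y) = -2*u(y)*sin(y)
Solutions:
 u(y) = C1*cos(y)^2


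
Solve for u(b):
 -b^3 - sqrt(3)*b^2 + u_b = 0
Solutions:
 u(b) = C1 + b^4/4 + sqrt(3)*b^3/3


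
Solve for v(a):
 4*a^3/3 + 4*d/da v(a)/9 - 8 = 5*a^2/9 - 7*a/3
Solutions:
 v(a) = C1 - 3*a^4/4 + 5*a^3/12 - 21*a^2/8 + 18*a


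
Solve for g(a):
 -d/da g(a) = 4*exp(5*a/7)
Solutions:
 g(a) = C1 - 28*exp(5*a/7)/5


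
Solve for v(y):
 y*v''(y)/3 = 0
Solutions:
 v(y) = C1 + C2*y


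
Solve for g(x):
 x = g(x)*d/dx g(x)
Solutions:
 g(x) = -sqrt(C1 + x^2)
 g(x) = sqrt(C1 + x^2)


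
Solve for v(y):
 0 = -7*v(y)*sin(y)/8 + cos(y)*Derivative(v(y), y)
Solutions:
 v(y) = C1/cos(y)^(7/8)


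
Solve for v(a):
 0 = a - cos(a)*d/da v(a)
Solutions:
 v(a) = C1 + Integral(a/cos(a), a)


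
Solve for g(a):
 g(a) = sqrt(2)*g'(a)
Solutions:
 g(a) = C1*exp(sqrt(2)*a/2)


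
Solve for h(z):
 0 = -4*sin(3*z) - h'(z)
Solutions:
 h(z) = C1 + 4*cos(3*z)/3


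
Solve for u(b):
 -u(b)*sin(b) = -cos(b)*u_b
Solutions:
 u(b) = C1/cos(b)


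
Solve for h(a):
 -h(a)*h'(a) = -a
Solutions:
 h(a) = -sqrt(C1 + a^2)
 h(a) = sqrt(C1 + a^2)


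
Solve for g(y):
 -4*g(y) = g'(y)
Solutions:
 g(y) = C1*exp(-4*y)


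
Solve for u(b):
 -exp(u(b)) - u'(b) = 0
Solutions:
 u(b) = log(1/(C1 + b))


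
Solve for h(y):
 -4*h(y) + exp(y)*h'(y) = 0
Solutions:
 h(y) = C1*exp(-4*exp(-y))


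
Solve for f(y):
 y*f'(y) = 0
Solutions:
 f(y) = C1


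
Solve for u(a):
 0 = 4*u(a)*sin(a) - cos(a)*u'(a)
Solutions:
 u(a) = C1/cos(a)^4


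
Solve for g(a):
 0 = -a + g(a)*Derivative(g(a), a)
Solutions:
 g(a) = -sqrt(C1 + a^2)
 g(a) = sqrt(C1 + a^2)


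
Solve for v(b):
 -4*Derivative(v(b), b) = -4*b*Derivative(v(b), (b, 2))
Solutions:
 v(b) = C1 + C2*b^2


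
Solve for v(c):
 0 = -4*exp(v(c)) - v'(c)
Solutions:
 v(c) = log(1/(C1 + 4*c))


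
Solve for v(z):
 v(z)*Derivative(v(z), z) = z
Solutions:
 v(z) = -sqrt(C1 + z^2)
 v(z) = sqrt(C1 + z^2)


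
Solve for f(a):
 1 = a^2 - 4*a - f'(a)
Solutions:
 f(a) = C1 + a^3/3 - 2*a^2 - a


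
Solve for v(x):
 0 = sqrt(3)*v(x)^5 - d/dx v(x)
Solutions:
 v(x) = -(-1/(C1 + 4*sqrt(3)*x))^(1/4)
 v(x) = (-1/(C1 + 4*sqrt(3)*x))^(1/4)
 v(x) = -I*(-1/(C1 + 4*sqrt(3)*x))^(1/4)
 v(x) = I*(-1/(C1 + 4*sqrt(3)*x))^(1/4)


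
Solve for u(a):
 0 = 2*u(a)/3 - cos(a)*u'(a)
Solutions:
 u(a) = C1*(sin(a) + 1)^(1/3)/(sin(a) - 1)^(1/3)


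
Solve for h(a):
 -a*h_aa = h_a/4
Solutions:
 h(a) = C1 + C2*a^(3/4)


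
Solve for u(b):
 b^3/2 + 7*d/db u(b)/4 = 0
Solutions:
 u(b) = C1 - b^4/14


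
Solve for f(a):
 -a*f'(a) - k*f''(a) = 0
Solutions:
 f(a) = C1 + C2*sqrt(k)*erf(sqrt(2)*a*sqrt(1/k)/2)


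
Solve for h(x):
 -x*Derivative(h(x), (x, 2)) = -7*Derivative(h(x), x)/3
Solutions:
 h(x) = C1 + C2*x^(10/3)


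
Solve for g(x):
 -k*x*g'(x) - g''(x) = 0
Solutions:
 g(x) = Piecewise((-sqrt(2)*sqrt(pi)*C1*erf(sqrt(2)*sqrt(k)*x/2)/(2*sqrt(k)) - C2, (k > 0) | (k < 0)), (-C1*x - C2, True))


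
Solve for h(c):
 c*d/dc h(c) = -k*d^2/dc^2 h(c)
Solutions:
 h(c) = C1 + C2*sqrt(k)*erf(sqrt(2)*c*sqrt(1/k)/2)


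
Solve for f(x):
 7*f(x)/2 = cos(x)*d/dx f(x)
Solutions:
 f(x) = C1*(sin(x) + 1)^(7/4)/(sin(x) - 1)^(7/4)


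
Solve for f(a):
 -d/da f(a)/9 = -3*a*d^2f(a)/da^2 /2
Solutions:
 f(a) = C1 + C2*a^(29/27)


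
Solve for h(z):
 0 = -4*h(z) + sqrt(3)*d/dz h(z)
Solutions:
 h(z) = C1*exp(4*sqrt(3)*z/3)


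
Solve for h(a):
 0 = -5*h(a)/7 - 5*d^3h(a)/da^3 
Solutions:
 h(a) = C3*exp(-7^(2/3)*a/7) + (C1*sin(sqrt(3)*7^(2/3)*a/14) + C2*cos(sqrt(3)*7^(2/3)*a/14))*exp(7^(2/3)*a/14)


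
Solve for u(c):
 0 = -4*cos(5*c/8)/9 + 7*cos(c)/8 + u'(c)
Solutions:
 u(c) = C1 + 32*sin(5*c/8)/45 - 7*sin(c)/8


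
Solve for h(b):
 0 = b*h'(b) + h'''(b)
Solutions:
 h(b) = C1 + Integral(C2*airyai(-b) + C3*airybi(-b), b)


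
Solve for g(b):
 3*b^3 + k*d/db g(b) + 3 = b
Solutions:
 g(b) = C1 - 3*b^4/(4*k) + b^2/(2*k) - 3*b/k


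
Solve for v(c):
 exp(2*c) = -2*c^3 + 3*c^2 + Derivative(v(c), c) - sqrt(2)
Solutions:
 v(c) = C1 + c^4/2 - c^3 + sqrt(2)*c + exp(2*c)/2


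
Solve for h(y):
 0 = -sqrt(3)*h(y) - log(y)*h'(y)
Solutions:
 h(y) = C1*exp(-sqrt(3)*li(y))


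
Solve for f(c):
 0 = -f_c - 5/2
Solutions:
 f(c) = C1 - 5*c/2


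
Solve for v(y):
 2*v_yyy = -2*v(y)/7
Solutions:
 v(y) = C3*exp(-7^(2/3)*y/7) + (C1*sin(sqrt(3)*7^(2/3)*y/14) + C2*cos(sqrt(3)*7^(2/3)*y/14))*exp(7^(2/3)*y/14)


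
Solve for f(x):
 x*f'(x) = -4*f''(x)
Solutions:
 f(x) = C1 + C2*erf(sqrt(2)*x/4)


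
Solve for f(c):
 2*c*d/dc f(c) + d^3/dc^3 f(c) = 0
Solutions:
 f(c) = C1 + Integral(C2*airyai(-2^(1/3)*c) + C3*airybi(-2^(1/3)*c), c)


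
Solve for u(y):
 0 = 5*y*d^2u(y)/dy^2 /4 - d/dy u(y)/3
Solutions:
 u(y) = C1 + C2*y^(19/15)


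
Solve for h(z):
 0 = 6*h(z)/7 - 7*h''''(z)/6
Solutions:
 h(z) = C1*exp(-sqrt(42)*z/7) + C2*exp(sqrt(42)*z/7) + C3*sin(sqrt(42)*z/7) + C4*cos(sqrt(42)*z/7)


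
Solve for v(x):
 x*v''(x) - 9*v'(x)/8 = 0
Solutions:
 v(x) = C1 + C2*x^(17/8)


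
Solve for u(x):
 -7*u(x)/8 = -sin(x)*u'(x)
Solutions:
 u(x) = C1*(cos(x) - 1)^(7/16)/(cos(x) + 1)^(7/16)


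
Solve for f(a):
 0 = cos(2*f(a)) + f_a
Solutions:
 f(a) = -asin((C1 + exp(4*a))/(C1 - exp(4*a)))/2 + pi/2
 f(a) = asin((C1 + exp(4*a))/(C1 - exp(4*a)))/2


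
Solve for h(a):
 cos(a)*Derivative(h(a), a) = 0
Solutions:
 h(a) = C1


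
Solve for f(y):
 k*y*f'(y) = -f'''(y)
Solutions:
 f(y) = C1 + Integral(C2*airyai(y*(-k)^(1/3)) + C3*airybi(y*(-k)^(1/3)), y)


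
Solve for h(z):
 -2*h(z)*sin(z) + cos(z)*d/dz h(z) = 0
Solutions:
 h(z) = C1/cos(z)^2


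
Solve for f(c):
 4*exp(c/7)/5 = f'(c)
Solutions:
 f(c) = C1 + 28*exp(c/7)/5


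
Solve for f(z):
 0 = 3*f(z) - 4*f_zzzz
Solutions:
 f(z) = C1*exp(-sqrt(2)*3^(1/4)*z/2) + C2*exp(sqrt(2)*3^(1/4)*z/2) + C3*sin(sqrt(2)*3^(1/4)*z/2) + C4*cos(sqrt(2)*3^(1/4)*z/2)


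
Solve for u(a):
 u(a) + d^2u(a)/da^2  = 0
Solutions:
 u(a) = C1*sin(a) + C2*cos(a)


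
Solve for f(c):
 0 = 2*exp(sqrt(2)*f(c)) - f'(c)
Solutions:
 f(c) = sqrt(2)*(2*log(-1/(C1 + 2*c)) - log(2))/4


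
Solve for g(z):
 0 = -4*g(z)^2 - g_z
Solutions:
 g(z) = 1/(C1 + 4*z)


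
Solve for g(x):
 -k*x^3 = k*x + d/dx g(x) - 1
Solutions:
 g(x) = C1 - k*x^4/4 - k*x^2/2 + x


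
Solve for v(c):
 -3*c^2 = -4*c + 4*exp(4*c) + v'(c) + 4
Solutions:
 v(c) = C1 - c^3 + 2*c^2 - 4*c - exp(4*c)


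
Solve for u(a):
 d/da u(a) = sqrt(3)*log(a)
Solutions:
 u(a) = C1 + sqrt(3)*a*log(a) - sqrt(3)*a


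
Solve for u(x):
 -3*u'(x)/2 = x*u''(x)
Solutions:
 u(x) = C1 + C2/sqrt(x)


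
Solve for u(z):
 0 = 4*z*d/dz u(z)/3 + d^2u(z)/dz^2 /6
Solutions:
 u(z) = C1 + C2*erf(2*z)


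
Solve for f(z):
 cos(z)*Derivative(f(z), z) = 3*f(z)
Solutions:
 f(z) = C1*(sin(z) + 1)^(3/2)/(sin(z) - 1)^(3/2)


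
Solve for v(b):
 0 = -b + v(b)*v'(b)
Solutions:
 v(b) = -sqrt(C1 + b^2)
 v(b) = sqrt(C1 + b^2)


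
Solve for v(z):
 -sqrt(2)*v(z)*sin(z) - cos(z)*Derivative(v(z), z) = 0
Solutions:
 v(z) = C1*cos(z)^(sqrt(2))


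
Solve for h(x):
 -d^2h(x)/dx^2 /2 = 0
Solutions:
 h(x) = C1 + C2*x


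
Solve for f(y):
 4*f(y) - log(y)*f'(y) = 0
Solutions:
 f(y) = C1*exp(4*li(y))


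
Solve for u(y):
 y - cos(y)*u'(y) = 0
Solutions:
 u(y) = C1 + Integral(y/cos(y), y)


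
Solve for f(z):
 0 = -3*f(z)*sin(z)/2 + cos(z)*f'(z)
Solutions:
 f(z) = C1/cos(z)^(3/2)


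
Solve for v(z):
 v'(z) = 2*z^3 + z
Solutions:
 v(z) = C1 + z^4/2 + z^2/2


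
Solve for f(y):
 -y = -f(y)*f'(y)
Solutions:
 f(y) = -sqrt(C1 + y^2)
 f(y) = sqrt(C1 + y^2)


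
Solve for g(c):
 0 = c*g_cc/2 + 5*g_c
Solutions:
 g(c) = C1 + C2/c^9


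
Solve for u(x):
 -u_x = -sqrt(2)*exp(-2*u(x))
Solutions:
 u(x) = log(-sqrt(C1 + 2*sqrt(2)*x))
 u(x) = log(C1 + 2*sqrt(2)*x)/2


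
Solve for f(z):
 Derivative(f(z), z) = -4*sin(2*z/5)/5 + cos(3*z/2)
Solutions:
 f(z) = C1 + 2*sin(3*z/2)/3 + 2*cos(2*z/5)


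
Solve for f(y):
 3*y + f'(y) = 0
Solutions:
 f(y) = C1 - 3*y^2/2


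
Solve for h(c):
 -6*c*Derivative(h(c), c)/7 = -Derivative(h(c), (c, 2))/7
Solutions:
 h(c) = C1 + C2*erfi(sqrt(3)*c)


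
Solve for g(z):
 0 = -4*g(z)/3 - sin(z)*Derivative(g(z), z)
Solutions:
 g(z) = C1*(cos(z) + 1)^(2/3)/(cos(z) - 1)^(2/3)


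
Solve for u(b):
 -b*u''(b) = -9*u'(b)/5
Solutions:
 u(b) = C1 + C2*b^(14/5)


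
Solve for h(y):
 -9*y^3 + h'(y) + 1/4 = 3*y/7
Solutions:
 h(y) = C1 + 9*y^4/4 + 3*y^2/14 - y/4


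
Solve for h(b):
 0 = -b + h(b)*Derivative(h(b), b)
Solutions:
 h(b) = -sqrt(C1 + b^2)
 h(b) = sqrt(C1 + b^2)


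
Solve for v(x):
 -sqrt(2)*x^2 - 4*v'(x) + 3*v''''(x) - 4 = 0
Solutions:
 v(x) = C1 + C4*exp(6^(2/3)*x/3) - sqrt(2)*x^3/12 - x + (C2*sin(2^(2/3)*3^(1/6)*x/2) + C3*cos(2^(2/3)*3^(1/6)*x/2))*exp(-6^(2/3)*x/6)


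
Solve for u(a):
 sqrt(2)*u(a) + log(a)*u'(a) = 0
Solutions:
 u(a) = C1*exp(-sqrt(2)*li(a))


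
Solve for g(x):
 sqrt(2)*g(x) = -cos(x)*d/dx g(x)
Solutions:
 g(x) = C1*(sin(x) - 1)^(sqrt(2)/2)/(sin(x) + 1)^(sqrt(2)/2)


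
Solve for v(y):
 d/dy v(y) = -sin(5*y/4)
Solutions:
 v(y) = C1 + 4*cos(5*y/4)/5


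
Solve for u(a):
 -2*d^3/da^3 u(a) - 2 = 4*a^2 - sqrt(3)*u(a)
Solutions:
 u(a) = C3*exp(2^(2/3)*3^(1/6)*a/2) + 4*sqrt(3)*a^2/3 + (C1*sin(6^(2/3)*a/4) + C2*cos(6^(2/3)*a/4))*exp(-2^(2/3)*3^(1/6)*a/4) + 2*sqrt(3)/3


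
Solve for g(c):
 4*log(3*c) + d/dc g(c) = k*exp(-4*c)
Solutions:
 g(c) = C1 - 4*c*log(c) + 4*c*(1 - log(3)) - k*exp(-4*c)/4


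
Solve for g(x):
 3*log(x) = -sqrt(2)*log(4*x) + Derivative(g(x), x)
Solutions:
 g(x) = C1 + sqrt(2)*x*log(x) + 3*x*log(x) - 3*x - sqrt(2)*x + 2*sqrt(2)*x*log(2)


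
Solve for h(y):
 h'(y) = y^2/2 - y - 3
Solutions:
 h(y) = C1 + y^3/6 - y^2/2 - 3*y


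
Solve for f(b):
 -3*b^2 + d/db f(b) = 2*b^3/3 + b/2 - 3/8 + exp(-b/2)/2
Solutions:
 f(b) = C1 + b^4/6 + b^3 + b^2/4 - 3*b/8 - 1/sqrt(exp(b))


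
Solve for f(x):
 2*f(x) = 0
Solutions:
 f(x) = 0


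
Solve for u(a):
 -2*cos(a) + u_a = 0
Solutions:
 u(a) = C1 + 2*sin(a)


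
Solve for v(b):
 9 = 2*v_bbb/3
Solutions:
 v(b) = C1 + C2*b + C3*b^2 + 9*b^3/4


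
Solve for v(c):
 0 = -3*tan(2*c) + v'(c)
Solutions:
 v(c) = C1 - 3*log(cos(2*c))/2


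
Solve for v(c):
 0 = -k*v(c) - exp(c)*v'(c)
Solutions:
 v(c) = C1*exp(k*exp(-c))


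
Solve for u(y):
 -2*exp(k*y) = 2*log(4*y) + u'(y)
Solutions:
 u(y) = C1 - 2*y*log(y) + 2*y*(1 - 2*log(2)) + Piecewise((-2*exp(k*y)/k, Ne(k, 0)), (-2*y, True))


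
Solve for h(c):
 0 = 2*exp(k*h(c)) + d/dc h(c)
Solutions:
 h(c) = Piecewise((log(1/(C1*k + 2*c*k))/k, Ne(k, 0)), (nan, True))
 h(c) = Piecewise((C1 - 2*c, Eq(k, 0)), (nan, True))


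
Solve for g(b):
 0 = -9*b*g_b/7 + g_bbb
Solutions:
 g(b) = C1 + Integral(C2*airyai(21^(2/3)*b/7) + C3*airybi(21^(2/3)*b/7), b)


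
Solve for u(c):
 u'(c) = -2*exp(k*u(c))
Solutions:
 u(c) = Piecewise((log(1/(C1*k + 2*c*k))/k, Ne(k, 0)), (nan, True))
 u(c) = Piecewise((C1 - 2*c, Eq(k, 0)), (nan, True))


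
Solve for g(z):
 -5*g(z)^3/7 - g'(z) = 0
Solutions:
 g(z) = -sqrt(14)*sqrt(-1/(C1 - 5*z))/2
 g(z) = sqrt(14)*sqrt(-1/(C1 - 5*z))/2


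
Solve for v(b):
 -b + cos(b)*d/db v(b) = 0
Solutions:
 v(b) = C1 + Integral(b/cos(b), b)


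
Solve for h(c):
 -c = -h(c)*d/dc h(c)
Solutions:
 h(c) = -sqrt(C1 + c^2)
 h(c) = sqrt(C1 + c^2)


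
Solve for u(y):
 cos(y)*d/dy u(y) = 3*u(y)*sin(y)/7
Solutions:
 u(y) = C1/cos(y)^(3/7)


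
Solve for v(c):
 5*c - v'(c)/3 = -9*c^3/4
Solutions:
 v(c) = C1 + 27*c^4/16 + 15*c^2/2


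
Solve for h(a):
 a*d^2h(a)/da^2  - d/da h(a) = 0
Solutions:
 h(a) = C1 + C2*a^2


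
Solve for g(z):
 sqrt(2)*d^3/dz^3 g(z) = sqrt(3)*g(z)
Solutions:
 g(z) = C3*exp(2^(5/6)*3^(1/6)*z/2) + (C1*sin(2^(5/6)*3^(2/3)*z/4) + C2*cos(2^(5/6)*3^(2/3)*z/4))*exp(-2^(5/6)*3^(1/6)*z/4)


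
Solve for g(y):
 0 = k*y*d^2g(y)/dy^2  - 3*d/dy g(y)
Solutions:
 g(y) = C1 + y^(((re(k) + 3)*re(k) + im(k)^2)/(re(k)^2 + im(k)^2))*(C2*sin(3*log(y)*Abs(im(k))/(re(k)^2 + im(k)^2)) + C3*cos(3*log(y)*im(k)/(re(k)^2 + im(k)^2)))


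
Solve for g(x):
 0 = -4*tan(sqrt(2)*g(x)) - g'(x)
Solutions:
 g(x) = sqrt(2)*(pi - asin(C1*exp(-4*sqrt(2)*x)))/2
 g(x) = sqrt(2)*asin(C1*exp(-4*sqrt(2)*x))/2


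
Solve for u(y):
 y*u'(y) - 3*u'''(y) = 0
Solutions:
 u(y) = C1 + Integral(C2*airyai(3^(2/3)*y/3) + C3*airybi(3^(2/3)*y/3), y)


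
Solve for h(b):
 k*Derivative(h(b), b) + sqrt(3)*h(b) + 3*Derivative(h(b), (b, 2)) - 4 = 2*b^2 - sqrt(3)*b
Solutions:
 h(b) = C1*exp(b*(-k + sqrt(k^2 - 12*sqrt(3)))/6) + C2*exp(-b*(k + sqrt(k^2 - 12*sqrt(3)))/6) + 2*sqrt(3)*b^2/3 - 4*b*k/3 - b + 4*sqrt(3)*k^2/9 + sqrt(3)*k/3 - 4 + 4*sqrt(3)/3


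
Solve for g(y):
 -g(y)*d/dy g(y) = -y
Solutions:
 g(y) = -sqrt(C1 + y^2)
 g(y) = sqrt(C1 + y^2)


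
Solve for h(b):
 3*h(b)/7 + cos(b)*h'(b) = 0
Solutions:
 h(b) = C1*(sin(b) - 1)^(3/14)/(sin(b) + 1)^(3/14)


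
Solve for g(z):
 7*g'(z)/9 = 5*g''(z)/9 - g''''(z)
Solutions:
 g(z) = C1 + C2*exp(z*(10*18^(1/3)/(sqrt(34221) + 189)^(1/3) + 12^(1/3)*(sqrt(34221) + 189)^(1/3))/36)*sin(2^(1/3)*3^(1/6)*z*(-2^(1/3)*3^(2/3)*(sqrt(34221) + 189)^(1/3) + 30/(sqrt(34221) + 189)^(1/3))/36) + C3*exp(z*(10*18^(1/3)/(sqrt(34221) + 189)^(1/3) + 12^(1/3)*(sqrt(34221) + 189)^(1/3))/36)*cos(2^(1/3)*3^(1/6)*z*(-2^(1/3)*3^(2/3)*(sqrt(34221) + 189)^(1/3) + 30/(sqrt(34221) + 189)^(1/3))/36) + C4*exp(-z*(10*18^(1/3)/(sqrt(34221) + 189)^(1/3) + 12^(1/3)*(sqrt(34221) + 189)^(1/3))/18)


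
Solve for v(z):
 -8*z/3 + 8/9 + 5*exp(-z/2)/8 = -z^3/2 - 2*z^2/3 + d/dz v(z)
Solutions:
 v(z) = C1 + z^4/8 + 2*z^3/9 - 4*z^2/3 + 8*z/9 - 5*exp(-z/2)/4


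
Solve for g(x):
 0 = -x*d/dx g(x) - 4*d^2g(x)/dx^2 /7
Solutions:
 g(x) = C1 + C2*erf(sqrt(14)*x/4)


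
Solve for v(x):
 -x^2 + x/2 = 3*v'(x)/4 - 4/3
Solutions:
 v(x) = C1 - 4*x^3/9 + x^2/3 + 16*x/9


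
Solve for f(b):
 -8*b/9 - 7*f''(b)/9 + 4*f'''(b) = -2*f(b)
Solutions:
 f(b) = C1*exp(b*(49/(324*sqrt(942726) + 314585)^(1/3) + 14 + (324*sqrt(942726) + 314585)^(1/3))/216)*sin(sqrt(3)*b*(-(324*sqrt(942726) + 314585)^(1/3) + 49/(324*sqrt(942726) + 314585)^(1/3))/216) + C2*exp(b*(49/(324*sqrt(942726) + 314585)^(1/3) + 14 + (324*sqrt(942726) + 314585)^(1/3))/216)*cos(sqrt(3)*b*(-(324*sqrt(942726) + 314585)^(1/3) + 49/(324*sqrt(942726) + 314585)^(1/3))/216) + C3*exp(b*(-(324*sqrt(942726) + 314585)^(1/3) - 49/(324*sqrt(942726) + 314585)^(1/3) + 7)/108) + 4*b/9


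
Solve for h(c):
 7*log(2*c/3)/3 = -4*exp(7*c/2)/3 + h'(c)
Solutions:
 h(c) = C1 + 7*c*log(c)/3 + 7*c*(-log(3) - 1 + log(2))/3 + 8*exp(7*c/2)/21


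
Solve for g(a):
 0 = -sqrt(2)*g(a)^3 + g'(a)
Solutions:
 g(a) = -sqrt(2)*sqrt(-1/(C1 + sqrt(2)*a))/2
 g(a) = sqrt(2)*sqrt(-1/(C1 + sqrt(2)*a))/2


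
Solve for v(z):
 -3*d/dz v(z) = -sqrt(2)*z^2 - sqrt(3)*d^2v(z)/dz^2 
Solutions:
 v(z) = C1 + C2*exp(sqrt(3)*z) + sqrt(2)*z^3/9 + sqrt(6)*z^2/9 + 2*sqrt(2)*z/9


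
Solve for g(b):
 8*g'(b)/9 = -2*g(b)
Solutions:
 g(b) = C1*exp(-9*b/4)


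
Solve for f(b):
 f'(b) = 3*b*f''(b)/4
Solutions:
 f(b) = C1 + C2*b^(7/3)


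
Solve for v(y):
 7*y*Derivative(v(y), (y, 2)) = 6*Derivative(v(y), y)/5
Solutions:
 v(y) = C1 + C2*y^(41/35)


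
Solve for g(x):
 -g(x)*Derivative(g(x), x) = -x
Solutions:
 g(x) = -sqrt(C1 + x^2)
 g(x) = sqrt(C1 + x^2)


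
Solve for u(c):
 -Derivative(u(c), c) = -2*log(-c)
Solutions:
 u(c) = C1 + 2*c*log(-c) - 2*c


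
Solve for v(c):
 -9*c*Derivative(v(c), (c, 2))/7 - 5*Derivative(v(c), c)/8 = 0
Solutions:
 v(c) = C1 + C2*c^(37/72)


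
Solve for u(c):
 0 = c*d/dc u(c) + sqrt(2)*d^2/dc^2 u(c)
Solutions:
 u(c) = C1 + C2*erf(2^(1/4)*c/2)


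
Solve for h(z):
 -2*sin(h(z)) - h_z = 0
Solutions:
 h(z) = -acos((-C1 - exp(4*z))/(C1 - exp(4*z))) + 2*pi
 h(z) = acos((-C1 - exp(4*z))/(C1 - exp(4*z)))


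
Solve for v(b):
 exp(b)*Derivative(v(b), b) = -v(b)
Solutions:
 v(b) = C1*exp(exp(-b))


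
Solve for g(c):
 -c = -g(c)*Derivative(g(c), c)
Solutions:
 g(c) = -sqrt(C1 + c^2)
 g(c) = sqrt(C1 + c^2)


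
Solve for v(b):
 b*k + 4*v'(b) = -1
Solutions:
 v(b) = C1 - b^2*k/8 - b/4


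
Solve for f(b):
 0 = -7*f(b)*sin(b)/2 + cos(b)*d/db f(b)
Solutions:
 f(b) = C1/cos(b)^(7/2)


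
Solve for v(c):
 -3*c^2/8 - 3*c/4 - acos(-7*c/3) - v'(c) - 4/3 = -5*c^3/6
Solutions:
 v(c) = C1 + 5*c^4/24 - c^3/8 - 3*c^2/8 - c*acos(-7*c/3) - 4*c/3 - sqrt(9 - 49*c^2)/7


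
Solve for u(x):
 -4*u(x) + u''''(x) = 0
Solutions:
 u(x) = C1*exp(-sqrt(2)*x) + C2*exp(sqrt(2)*x) + C3*sin(sqrt(2)*x) + C4*cos(sqrt(2)*x)


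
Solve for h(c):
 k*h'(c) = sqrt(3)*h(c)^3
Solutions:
 h(c) = -sqrt(2)*sqrt(-k/(C1*k + sqrt(3)*c))/2
 h(c) = sqrt(2)*sqrt(-k/(C1*k + sqrt(3)*c))/2


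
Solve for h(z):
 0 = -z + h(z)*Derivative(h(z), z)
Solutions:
 h(z) = -sqrt(C1 + z^2)
 h(z) = sqrt(C1 + z^2)


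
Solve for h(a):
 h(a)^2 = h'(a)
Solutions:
 h(a) = -1/(C1 + a)


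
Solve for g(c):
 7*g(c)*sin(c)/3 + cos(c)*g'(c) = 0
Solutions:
 g(c) = C1*cos(c)^(7/3)


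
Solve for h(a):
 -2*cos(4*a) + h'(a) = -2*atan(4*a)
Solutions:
 h(a) = C1 - 2*a*atan(4*a) + log(16*a^2 + 1)/4 + sin(4*a)/2


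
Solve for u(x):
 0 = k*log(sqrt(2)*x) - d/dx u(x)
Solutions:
 u(x) = C1 + k*x*log(x) - k*x + k*x*log(2)/2


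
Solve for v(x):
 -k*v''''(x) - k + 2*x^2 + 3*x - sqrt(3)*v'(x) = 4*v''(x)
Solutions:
 v(x) = C1 + C2*exp(2^(1/3)*x*(2^(1/3)*sqrt(3)*(sqrt((81 + 256/k)/k^2) + 9/k)^(1/3)/12 - 2^(1/3)*I*(sqrt((81 + 256/k)/k^2) + 9/k)^(1/3)/4 + 8/(k*(-sqrt(3) + 3*I)*(sqrt((81 + 256/k)/k^2) + 9/k)^(1/3)))) + C3*exp(2^(1/3)*x*(2^(1/3)*sqrt(3)*(sqrt((81 + 256/k)/k^2) + 9/k)^(1/3)/12 + 2^(1/3)*I*(sqrt((81 + 256/k)/k^2) + 9/k)^(1/3)/4 - 8/(k*(sqrt(3) + 3*I)*(sqrt((81 + 256/k)/k^2) + 9/k)^(1/3)))) + C4*exp(2^(1/3)*sqrt(3)*x*(-2^(1/3)*(sqrt((81 + 256/k)/k^2) + 9/k)^(1/3) + 8/(k*(sqrt((81 + 256/k)/k^2) + 9/k)^(1/3)))/6) - sqrt(3)*k*x/3 + 2*sqrt(3)*x^3/9 - 8*x^2/3 + sqrt(3)*x^2/2 - 4*x + 64*sqrt(3)*x/9


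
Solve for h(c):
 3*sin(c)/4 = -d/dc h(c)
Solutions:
 h(c) = C1 + 3*cos(c)/4


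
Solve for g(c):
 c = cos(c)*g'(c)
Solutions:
 g(c) = C1 + Integral(c/cos(c), c)


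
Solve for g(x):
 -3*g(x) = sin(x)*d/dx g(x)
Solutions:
 g(x) = C1*(cos(x) + 1)^(3/2)/(cos(x) - 1)^(3/2)


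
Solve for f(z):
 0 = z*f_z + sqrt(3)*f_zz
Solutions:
 f(z) = C1 + C2*erf(sqrt(2)*3^(3/4)*z/6)


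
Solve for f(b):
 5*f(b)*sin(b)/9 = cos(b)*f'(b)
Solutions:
 f(b) = C1/cos(b)^(5/9)


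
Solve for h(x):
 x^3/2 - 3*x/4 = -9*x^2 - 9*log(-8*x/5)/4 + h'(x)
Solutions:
 h(x) = C1 + x^4/8 + 3*x^3 - 3*x^2/8 + 9*x*log(-x)/4 + x*(-3*log(5) - 9/4 + 3*log(10)/4 + 6*log(2))


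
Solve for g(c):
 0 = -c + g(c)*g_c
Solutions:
 g(c) = -sqrt(C1 + c^2)
 g(c) = sqrt(C1 + c^2)


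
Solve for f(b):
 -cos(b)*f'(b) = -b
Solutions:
 f(b) = C1 + Integral(b/cos(b), b)


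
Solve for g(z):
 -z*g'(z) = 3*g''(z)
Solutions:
 g(z) = C1 + C2*erf(sqrt(6)*z/6)


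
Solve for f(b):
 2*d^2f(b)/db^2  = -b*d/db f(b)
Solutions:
 f(b) = C1 + C2*erf(b/2)


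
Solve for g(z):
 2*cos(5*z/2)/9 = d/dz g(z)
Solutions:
 g(z) = C1 + 4*sin(5*z/2)/45


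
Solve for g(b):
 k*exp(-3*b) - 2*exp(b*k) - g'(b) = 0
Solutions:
 g(b) = C1 - k*exp(-3*b)/3 - 2*exp(b*k)/k


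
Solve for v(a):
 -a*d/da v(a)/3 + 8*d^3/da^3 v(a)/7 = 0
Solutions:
 v(a) = C1 + Integral(C2*airyai(3^(2/3)*7^(1/3)*a/6) + C3*airybi(3^(2/3)*7^(1/3)*a/6), a)


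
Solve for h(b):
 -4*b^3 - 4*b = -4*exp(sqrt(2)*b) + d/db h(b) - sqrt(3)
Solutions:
 h(b) = C1 - b^4 - 2*b^2 + sqrt(3)*b + 2*sqrt(2)*exp(sqrt(2)*b)


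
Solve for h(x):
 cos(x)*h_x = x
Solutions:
 h(x) = C1 + Integral(x/cos(x), x)


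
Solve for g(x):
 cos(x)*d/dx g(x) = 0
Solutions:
 g(x) = C1


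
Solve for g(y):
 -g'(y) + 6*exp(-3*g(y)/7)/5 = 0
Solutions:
 g(y) = 7*log(C1 + 18*y/35)/3
 g(y) = 7*log(35^(2/3)*(-3^(1/3) - 3^(5/6)*I)*(C1 + 6*y)^(1/3)/70)
 g(y) = 7*log(35^(2/3)*(-3^(1/3) + 3^(5/6)*I)*(C1 + 6*y)^(1/3)/70)


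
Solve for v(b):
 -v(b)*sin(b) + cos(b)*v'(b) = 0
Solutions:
 v(b) = C1/cos(b)


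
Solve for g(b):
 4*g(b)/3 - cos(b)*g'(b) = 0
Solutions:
 g(b) = C1*(sin(b) + 1)^(2/3)/(sin(b) - 1)^(2/3)


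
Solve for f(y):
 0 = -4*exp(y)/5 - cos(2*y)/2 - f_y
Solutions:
 f(y) = C1 - 4*exp(y)/5 - sin(2*y)/4


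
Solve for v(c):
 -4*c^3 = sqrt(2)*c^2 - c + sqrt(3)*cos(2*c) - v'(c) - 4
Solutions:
 v(c) = C1 + c^4 + sqrt(2)*c^3/3 - c^2/2 - 4*c + sqrt(3)*sin(2*c)/2


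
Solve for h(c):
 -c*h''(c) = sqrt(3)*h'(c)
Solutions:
 h(c) = C1 + C2*c^(1 - sqrt(3))


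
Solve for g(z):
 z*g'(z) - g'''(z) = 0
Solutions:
 g(z) = C1 + Integral(C2*airyai(z) + C3*airybi(z), z)


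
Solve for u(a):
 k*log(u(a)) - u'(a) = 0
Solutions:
 li(u(a)) = C1 + a*k


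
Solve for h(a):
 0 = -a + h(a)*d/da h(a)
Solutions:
 h(a) = -sqrt(C1 + a^2)
 h(a) = sqrt(C1 + a^2)


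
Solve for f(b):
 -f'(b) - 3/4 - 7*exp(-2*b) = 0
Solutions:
 f(b) = C1 - 3*b/4 + 7*exp(-2*b)/2


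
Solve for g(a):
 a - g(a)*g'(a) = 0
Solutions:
 g(a) = -sqrt(C1 + a^2)
 g(a) = sqrt(C1 + a^2)


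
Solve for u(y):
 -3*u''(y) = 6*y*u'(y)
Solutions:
 u(y) = C1 + C2*erf(y)


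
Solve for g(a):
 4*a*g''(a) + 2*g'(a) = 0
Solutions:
 g(a) = C1 + C2*sqrt(a)


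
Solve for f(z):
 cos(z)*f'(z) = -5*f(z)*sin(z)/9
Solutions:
 f(z) = C1*cos(z)^(5/9)


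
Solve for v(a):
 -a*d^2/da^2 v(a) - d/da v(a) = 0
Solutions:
 v(a) = C1 + C2*log(a)


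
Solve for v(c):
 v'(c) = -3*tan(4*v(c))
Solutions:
 v(c) = -asin(C1*exp(-12*c))/4 + pi/4
 v(c) = asin(C1*exp(-12*c))/4


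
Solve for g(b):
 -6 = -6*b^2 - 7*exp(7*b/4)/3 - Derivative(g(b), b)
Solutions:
 g(b) = C1 - 2*b^3 + 6*b - 4*exp(7*b/4)/3


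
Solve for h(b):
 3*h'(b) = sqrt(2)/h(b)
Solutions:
 h(b) = -sqrt(C1 + 6*sqrt(2)*b)/3
 h(b) = sqrt(C1 + 6*sqrt(2)*b)/3


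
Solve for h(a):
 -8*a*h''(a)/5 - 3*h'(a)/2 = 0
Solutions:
 h(a) = C1 + C2*a^(1/16)


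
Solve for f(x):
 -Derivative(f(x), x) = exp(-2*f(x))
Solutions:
 f(x) = log(-sqrt(C1 - 2*x))
 f(x) = log(C1 - 2*x)/2


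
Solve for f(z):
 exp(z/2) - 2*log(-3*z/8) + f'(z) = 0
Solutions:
 f(z) = C1 + 2*z*log(-z) + 2*z*(-3*log(2) - 1 + log(3)) - 2*exp(z/2)


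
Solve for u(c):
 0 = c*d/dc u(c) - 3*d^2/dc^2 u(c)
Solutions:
 u(c) = C1 + C2*erfi(sqrt(6)*c/6)


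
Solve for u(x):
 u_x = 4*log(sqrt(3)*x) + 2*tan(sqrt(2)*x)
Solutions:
 u(x) = C1 + 4*x*log(x) - 4*x + 2*x*log(3) - sqrt(2)*log(cos(sqrt(2)*x))


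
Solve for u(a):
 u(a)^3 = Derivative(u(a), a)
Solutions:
 u(a) = -sqrt(2)*sqrt(-1/(C1 + a))/2
 u(a) = sqrt(2)*sqrt(-1/(C1 + a))/2


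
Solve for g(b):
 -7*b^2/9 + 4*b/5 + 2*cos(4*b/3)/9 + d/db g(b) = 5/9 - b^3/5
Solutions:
 g(b) = C1 - b^4/20 + 7*b^3/27 - 2*b^2/5 + 5*b/9 - sin(4*b/3)/6


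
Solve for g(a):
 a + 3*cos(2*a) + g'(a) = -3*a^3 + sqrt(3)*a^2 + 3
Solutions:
 g(a) = C1 - 3*a^4/4 + sqrt(3)*a^3/3 - a^2/2 + 3*a - 3*sin(a)*cos(a)


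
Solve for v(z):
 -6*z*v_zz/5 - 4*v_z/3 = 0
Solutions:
 v(z) = C1 + C2/z^(1/9)


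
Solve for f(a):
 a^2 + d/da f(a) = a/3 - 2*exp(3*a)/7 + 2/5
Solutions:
 f(a) = C1 - a^3/3 + a^2/6 + 2*a/5 - 2*exp(3*a)/21


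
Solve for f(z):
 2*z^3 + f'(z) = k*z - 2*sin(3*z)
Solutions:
 f(z) = C1 + k*z^2/2 - z^4/2 + 2*cos(3*z)/3


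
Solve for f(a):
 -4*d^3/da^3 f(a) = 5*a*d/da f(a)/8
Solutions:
 f(a) = C1 + Integral(C2*airyai(-10^(1/3)*a/4) + C3*airybi(-10^(1/3)*a/4), a)


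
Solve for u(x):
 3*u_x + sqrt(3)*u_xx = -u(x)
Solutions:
 u(x) = C1*exp(sqrt(3)*x*(-3 + sqrt(9 - 4*sqrt(3)))/6) + C2*exp(-sqrt(3)*x*(sqrt(9 - 4*sqrt(3)) + 3)/6)


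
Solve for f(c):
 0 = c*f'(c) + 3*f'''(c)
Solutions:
 f(c) = C1 + Integral(C2*airyai(-3^(2/3)*c/3) + C3*airybi(-3^(2/3)*c/3), c)


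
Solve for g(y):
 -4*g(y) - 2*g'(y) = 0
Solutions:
 g(y) = C1*exp(-2*y)


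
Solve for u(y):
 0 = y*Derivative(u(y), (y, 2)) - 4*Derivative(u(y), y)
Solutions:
 u(y) = C1 + C2*y^5


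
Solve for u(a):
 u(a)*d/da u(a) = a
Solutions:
 u(a) = -sqrt(C1 + a^2)
 u(a) = sqrt(C1 + a^2)


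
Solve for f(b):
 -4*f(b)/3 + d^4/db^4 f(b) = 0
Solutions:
 f(b) = C1*exp(-sqrt(2)*3^(3/4)*b/3) + C2*exp(sqrt(2)*3^(3/4)*b/3) + C3*sin(sqrt(2)*3^(3/4)*b/3) + C4*cos(sqrt(2)*3^(3/4)*b/3)


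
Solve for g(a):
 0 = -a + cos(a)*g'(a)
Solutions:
 g(a) = C1 + Integral(a/cos(a), a)


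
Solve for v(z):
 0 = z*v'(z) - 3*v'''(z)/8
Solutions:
 v(z) = C1 + Integral(C2*airyai(2*3^(2/3)*z/3) + C3*airybi(2*3^(2/3)*z/3), z)


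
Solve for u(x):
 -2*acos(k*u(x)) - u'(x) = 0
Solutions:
 Integral(1/acos(_y*k), (_y, u(x))) = C1 - 2*x


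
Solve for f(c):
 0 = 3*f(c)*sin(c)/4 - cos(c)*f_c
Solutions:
 f(c) = C1/cos(c)^(3/4)


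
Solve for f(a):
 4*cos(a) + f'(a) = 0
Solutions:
 f(a) = C1 - 4*sin(a)


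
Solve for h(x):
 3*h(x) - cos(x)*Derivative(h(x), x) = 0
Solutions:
 h(x) = C1*(sin(x) + 1)^(3/2)/(sin(x) - 1)^(3/2)


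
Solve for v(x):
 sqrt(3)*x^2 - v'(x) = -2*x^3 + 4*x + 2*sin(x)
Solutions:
 v(x) = C1 + x^4/2 + sqrt(3)*x^3/3 - 2*x^2 + 2*cos(x)


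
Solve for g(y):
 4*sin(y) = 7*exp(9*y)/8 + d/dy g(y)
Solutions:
 g(y) = C1 - 7*exp(9*y)/72 - 4*cos(y)


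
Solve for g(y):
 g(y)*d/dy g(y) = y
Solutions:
 g(y) = -sqrt(C1 + y^2)
 g(y) = sqrt(C1 + y^2)


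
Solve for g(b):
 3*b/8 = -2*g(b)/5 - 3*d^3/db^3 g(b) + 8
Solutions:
 g(b) = C3*exp(-15^(2/3)*2^(1/3)*b/15) - 15*b/16 + (C1*sin(2^(1/3)*3^(1/6)*5^(2/3)*b/10) + C2*cos(2^(1/3)*3^(1/6)*5^(2/3)*b/10))*exp(15^(2/3)*2^(1/3)*b/30) + 20
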